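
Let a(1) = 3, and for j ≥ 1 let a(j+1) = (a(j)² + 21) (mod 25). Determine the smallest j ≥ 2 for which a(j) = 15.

5

We have a(1) = 3,  a(2) = 5,  a(3) = 21,  a(4) = 12,  a(5) = 15,  a(6) = 21.
Since a(6) = a(3) = 21, the sequence is eventually periodic: after a pre-period of length 2 it cycles with period 3.
The value 15 first appears (with j ≥ 2) at a(5).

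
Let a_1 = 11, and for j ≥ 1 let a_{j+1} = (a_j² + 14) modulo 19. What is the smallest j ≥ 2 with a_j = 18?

3

We have a_1 = 11, a_2 = 2, a_3 = 18, a_4 = 15, a_5 = 11.
The sequence repeats with period 4.
The value 18 first appears (with j ≥ 2) at a_3.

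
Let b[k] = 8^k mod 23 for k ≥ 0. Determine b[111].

b[0] = 1,  b[1] = 8,  b[2] = 18,  b[3] = 6,  b[4] = 2,  b[5] = 16,  b[6] = 13,  b[7] = 12,  b[8] = 4,  b[9] = 9,  b[10] = 3,  b[11] = 1.
The sequence repeats with period 11.
(111 - 0) mod 11 = 1, so b[111] = b[1] = 8.

8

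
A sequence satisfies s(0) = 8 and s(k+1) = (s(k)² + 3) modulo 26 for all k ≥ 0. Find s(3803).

Listing terms: s(0) = 8; s(1) = 15; s(2) = 20; s(3) = 13; s(4) = 16; s(5) = 25; s(6) = 4; s(7) = 19; s(8) = 0; s(9) = 3; s(10) = 12; s(11) = 17; s(12) = 6; s(13) = 13.
Since s(13) = s(3) = 13, the sequence is eventually periodic: after a pre-period of length 3 it cycles with period 10.
For k ≥ 3, s(k) depends only on (k - 3) mod 10. (3803 - 3) mod 10 = 0, so s(3803) = s(3) = 13.

13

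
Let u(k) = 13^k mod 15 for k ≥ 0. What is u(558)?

u(0) = 1, u(1) = 13, u(2) = 4, u(3) = 7, u(4) = 1.
The sequence repeats with period 4.
(558 - 0) mod 4 = 2, so u(558) = u(2) = 4.

4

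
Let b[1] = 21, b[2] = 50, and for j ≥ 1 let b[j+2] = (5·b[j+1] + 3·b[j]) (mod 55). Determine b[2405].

54

b[1] = 21; b[2] = 50; b[3] = 38; b[4] = 10; b[5] = 54; b[6] = 25; b[7] = 12; b[8] = 25; b[9] = 51; b[10] = 0; b[11] = 43; b[12] = 50; b[13] = 49; b[14] = 10; b[15] = 32; b[16] = 25; b[17] = 1; b[18] = 25; b[19] = 18; b[20] = 0; b[21] = 54; b[22] = 50; b[23] = 27; b[24] = 10; b[25] = 21; b[26] = 25; b[27] = 23; b[28] = 25; b[29] = 29; b[30] = 0; b[31] = 32; b[32] = 50; b[33] = 16; b[34] = 10; b[35] = 43; b[36] = 25; b[37] = 34; b[38] = 25; b[39] = 7; b[40] = 0; b[41] = 21; b[42] = 50.
The sequence repeats with period 40.
So b[2405] = b[1 + ((2405-1) mod 40)] = b[5] = 54.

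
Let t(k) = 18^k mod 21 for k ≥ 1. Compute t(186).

Computing terms: t(1) = 18; t(2) = 9; t(3) = 15; t(4) = 18.
Since t(4) = t(1) = 18, the sequence is periodic with period 3.
So t(186) = t(1 + ((186-1) mod 3)) = t(3) = 15.

15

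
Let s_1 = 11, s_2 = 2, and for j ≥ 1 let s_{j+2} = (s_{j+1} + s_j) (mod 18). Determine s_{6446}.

16

s_1 = 11; s_2 = 2; s_3 = 13; s_4 = 15; s_5 = 10; s_6 = 7; s_7 = 17; s_8 = 6; s_9 = 5; s_{10} = 11; s_{11} = 16; s_{12} = 9; s_{13} = 7; s_{14} = 16; s_{15} = 5; s_{16} = 3; s_{17} = 8; s_{18} = 11; s_{19} = 1; s_{20} = 12; s_{21} = 13; s_{22} = 7; s_{23} = 2; s_{24} = 9; s_{25} = 11; s_{26} = 2.
The sequence repeats with period 24.
(6446 - 1) mod 24 = 13, so s_{6446} = s_{14} = 16.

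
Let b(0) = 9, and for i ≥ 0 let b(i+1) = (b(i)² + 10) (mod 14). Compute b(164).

We have b(0) = 9,  b(1) = 7,  b(2) = 3,  b(3) = 5,  b(4) = 7.
Since b(4) = b(1) = 7, the sequence is eventually periodic: after a pre-period of length 1 it cycles with period 3.
For i ≥ 1, b(i) depends only on (i - 1) mod 3. (164 - 1) mod 3 = 1, so b(164) = b(2) = 3.

3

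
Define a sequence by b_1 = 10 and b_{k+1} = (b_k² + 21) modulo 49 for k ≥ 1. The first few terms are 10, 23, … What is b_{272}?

b_1 = 10, b_2 = 23, b_3 = 11, b_4 = 44, b_5 = 46, b_6 = 30, b_7 = 39, b_8 = 23.
Since b_8 = b_2 = 23, the sequence is eventually periodic: after a pre-period of length 1 it cycles with period 6.
For k ≥ 2, b_k depends only on (k - 2) mod 6. (272 - 2) mod 6 = 0, so b_{272} = b_2 = 23.

23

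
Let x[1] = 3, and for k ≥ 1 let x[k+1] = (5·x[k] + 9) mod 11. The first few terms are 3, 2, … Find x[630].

x[1] = 3; x[2] = 2; x[3] = 8; x[4] = 5; x[5] = 1; x[6] = 3.
Since x[6] = x[1] = 3, the sequence is periodic with period 5.
So x[630] = x[1 + ((630-1) mod 5)] = x[5] = 1.

1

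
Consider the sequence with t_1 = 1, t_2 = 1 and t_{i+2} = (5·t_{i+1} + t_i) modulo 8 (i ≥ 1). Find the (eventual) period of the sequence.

12

Computing terms: t_1 = 1; t_2 = 1; t_3 = 6; t_4 = 7; t_5 = 1; t_6 = 4; t_7 = 5; t_8 = 5; t_9 = 6; t_{10} = 3; t_{11} = 5; t_{12} = 4; t_{13} = 1; t_{14} = 1.
The sequence repeats with period 12.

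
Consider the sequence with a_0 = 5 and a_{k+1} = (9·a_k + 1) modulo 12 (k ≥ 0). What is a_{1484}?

a_0 = 5,  a_1 = 10,  a_2 = 7,  a_3 = 4,  a_4 = 1,  a_5 = 10.
Since a_5 = a_1 = 10, the sequence is eventually periodic: after a pre-period of length 1 it cycles with period 4.
For k ≥ 1, a_k depends only on (k - 1) mod 4. (1484 - 1) mod 4 = 3, so a_{1484} = a_4 = 1.

1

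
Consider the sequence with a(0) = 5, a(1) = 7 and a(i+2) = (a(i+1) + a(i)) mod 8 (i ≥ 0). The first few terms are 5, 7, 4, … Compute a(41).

a(0) = 5,  a(1) = 7,  a(2) = 4,  a(3) = 3,  a(4) = 7,  a(5) = 2,  a(6) = 1,  a(7) = 3,  a(8) = 4,  a(9) = 7,  a(10) = 3,  a(11) = 2,  a(12) = 5,  a(13) = 7.
The sequence repeats with period 12.
(41 - 0) mod 12 = 5, so a(41) = a(5) = 2.

2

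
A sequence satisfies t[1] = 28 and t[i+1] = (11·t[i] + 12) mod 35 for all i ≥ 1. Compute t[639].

4

We have t[1] = 28, t[2] = 5, t[3] = 32, t[4] = 14, t[5] = 26, t[6] = 18, t[7] = 0, t[8] = 12, t[9] = 4, t[10] = 21, t[11] = 33, t[12] = 25, t[13] = 7, t[14] = 19, t[15] = 11, t[16] = 28.
Since t[16] = t[1] = 28, the sequence is periodic with period 15.
(639 - 1) mod 15 = 8, so t[639] = t[9] = 4.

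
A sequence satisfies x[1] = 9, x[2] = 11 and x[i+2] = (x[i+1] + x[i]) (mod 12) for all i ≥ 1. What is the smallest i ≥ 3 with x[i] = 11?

8

Listing terms: x[1] = 9; x[2] = 11; x[3] = 8; x[4] = 7; x[5] = 3; x[6] = 10; x[7] = 1; x[8] = 11; x[9] = 0; x[10] = 11; x[11] = 11; x[12] = 10; x[13] = 9; x[14] = 7; x[15] = 4; x[16] = 11; x[17] = 3; x[18] = 2; x[19] = 5; x[20] = 7; x[21] = 0; x[22] = 7; x[23] = 7; x[24] = 2; x[25] = 9; x[26] = 11.
Since (x[25], x[26]) = (x[1], x[2]) = (9, 11) (two consecutive terms determine the rest), the sequence is periodic with period 24.
The value 11 first appears (with i ≥ 3) at x[8].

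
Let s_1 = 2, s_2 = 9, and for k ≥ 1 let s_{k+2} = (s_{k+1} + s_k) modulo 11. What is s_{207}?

5

Computing terms: s_1 = 2, s_2 = 9, s_3 = 0, s_4 = 9, s_5 = 9, s_6 = 7, s_7 = 5, s_8 = 1, s_9 = 6, s_{10} = 7, s_{11} = 2, s_{12} = 9.
The sequence repeats with period 10.
(207 - 1) mod 10 = 6, so s_{207} = s_7 = 5.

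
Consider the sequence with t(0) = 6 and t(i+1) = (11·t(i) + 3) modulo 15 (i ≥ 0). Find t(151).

9

t(0) = 6; t(1) = 9; t(2) = 12; t(3) = 0; t(4) = 3; t(5) = 6.
The sequence repeats with period 5.
(151 - 0) mod 5 = 1, so t(151) = t(1) = 9.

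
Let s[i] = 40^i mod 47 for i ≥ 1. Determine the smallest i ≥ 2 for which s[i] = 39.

s[1] = 40; s[2] = 2; s[3] = 33; s[4] = 4; s[5] = 19; s[6] = 8; s[7] = 38; s[8] = 16; s[9] = 29; s[10] = 32; s[11] = 11; s[12] = 17; s[13] = 22; s[14] = 34; s[15] = 44; s[16] = 21; s[17] = 41; s[18] = 42; s[19] = 35; s[20] = 37; s[21] = 23; s[22] = 27; s[23] = 46; s[24] = 7; s[25] = 45; s[26] = 14; s[27] = 43; s[28] = 28; s[29] = 39; s[30] = 9; s[31] = 31; s[32] = 18; s[33] = 15; s[34] = 36; s[35] = 30; s[36] = 25; s[37] = 13; s[38] = 3; s[39] = 26; s[40] = 6; s[41] = 5; s[42] = 12; s[43] = 10; s[44] = 24; s[45] = 20; s[46] = 1; s[47] = 40.
The sequence repeats with period 46.
The value 39 first appears (with i ≥ 2) at s[29].

29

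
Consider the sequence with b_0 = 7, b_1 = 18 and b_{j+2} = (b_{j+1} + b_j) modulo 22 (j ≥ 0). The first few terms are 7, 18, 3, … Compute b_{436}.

14

We have b_0 = 7,  b_1 = 18,  b_2 = 3,  b_3 = 21,  b_4 = 2,  b_5 = 1,  b_6 = 3,  b_7 = 4,  b_8 = 7,  b_9 = 11,  b_{10} = 18,  b_{11} = 7,  b_{12} = 3,  b_{13} = 10,  b_{14} = 13,  b_{15} = 1,  b_{16} = 14,  b_{17} = 15,  b_{18} = 7,  b_{19} = 0,  b_{20} = 7,  b_{21} = 7,  b_{22} = 14,  b_{23} = 21,  b_{24} = 13,  b_{25} = 12,  b_{26} = 3,  b_{27} = 15,  b_{28} = 18,  b_{29} = 11,  b_{30} = 7,  b_{31} = 18.
The sequence repeats with period 30.
(436 - 0) mod 30 = 16, so b_{436} = b_{16} = 14.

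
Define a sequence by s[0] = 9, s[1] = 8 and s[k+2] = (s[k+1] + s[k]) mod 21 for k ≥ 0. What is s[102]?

We have s[0] = 9; s[1] = 8; s[2] = 17; s[3] = 4; s[4] = 0; s[5] = 4; s[6] = 4; s[7] = 8; s[8] = 12; s[9] = 20; s[10] = 11; s[11] = 10; s[12] = 0; s[13] = 10; s[14] = 10; s[15] = 20; s[16] = 9; s[17] = 8.
The sequence repeats with period 16.
So s[102] = s[0 + ((102-0) mod 16)] = s[6] = 4.

4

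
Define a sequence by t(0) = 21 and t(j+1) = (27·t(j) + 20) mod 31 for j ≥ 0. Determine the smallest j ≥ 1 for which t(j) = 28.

Listing terms: t(0) = 21, t(1) = 29, t(2) = 28, t(3) = 1, t(4) = 16, t(5) = 18, t(6) = 10, t(7) = 11, t(8) = 7, t(9) = 23, t(10) = 21.
Since t(10) = t(0) = 21, the sequence is periodic with period 10.
The value 28 first appears (with j ≥ 1) at t(2).

2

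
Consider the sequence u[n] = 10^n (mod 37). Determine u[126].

1

Computing terms: u[0] = 1,  u[1] = 10,  u[2] = 26,  u[3] = 1.
Since u[3] = u[0] = 1, the sequence is periodic with period 3.
(126 - 0) mod 3 = 0, so u[126] = u[0] = 1.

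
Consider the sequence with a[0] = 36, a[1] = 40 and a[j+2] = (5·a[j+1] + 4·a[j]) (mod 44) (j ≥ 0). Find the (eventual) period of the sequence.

40

a[0] = 36, a[1] = 40, a[2] = 36, a[3] = 32, a[4] = 40, a[5] = 20, a[6] = 40, a[7] = 16, a[8] = 20, a[9] = 32, a[10] = 20, a[11] = 8, a[12] = 32, a[13] = 16, a[14] = 32, a[15] = 4, a[16] = 16, a[17] = 8, a[18] = 16, a[19] = 24, a[20] = 8, a[21] = 4, a[22] = 8, a[23] = 12, a[24] = 4, a[25] = 24, a[26] = 4, a[27] = 28, a[28] = 24, a[29] = 12, a[30] = 24, a[31] = 36, a[32] = 12, a[33] = 28, a[34] = 12, a[35] = 40, a[36] = 28, a[37] = 36, a[38] = 28, a[39] = 20, a[40] = 36, a[41] = 40.
Since (a[40], a[41]) = (a[0], a[1]) = (36, 40) (two consecutive terms determine the rest), the sequence is periodic with period 40.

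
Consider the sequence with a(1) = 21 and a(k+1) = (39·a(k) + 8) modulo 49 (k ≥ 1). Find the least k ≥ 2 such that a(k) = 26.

a(1) = 21; a(2) = 43; a(3) = 19; a(4) = 14; a(5) = 15; a(6) = 5; a(7) = 7; a(8) = 36; a(9) = 40; a(10) = 0; a(11) = 8; a(12) = 26; a(13) = 42; a(14) = 29; a(15) = 12; a(16) = 35; a(17) = 1; a(18) = 47; a(19) = 28; a(20) = 22; a(21) = 33; a(22) = 21.
The sequence repeats with period 21.
The value 26 first appears (with k ≥ 2) at a(12).

12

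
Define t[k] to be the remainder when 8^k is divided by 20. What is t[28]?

16

Computing terms: t[0] = 1; t[1] = 8; t[2] = 4; t[3] = 12; t[4] = 16; t[5] = 8.
Since t[5] = t[1] = 8, the sequence is eventually periodic: after a pre-period of length 1 it cycles with period 4.
For k ≥ 1, t[k] depends only on (k - 1) mod 4. (28 - 1) mod 4 = 3, so t[28] = t[4] = 16.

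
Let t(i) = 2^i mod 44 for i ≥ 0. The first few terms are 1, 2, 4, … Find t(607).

40

t(0) = 1, t(1) = 2, t(2) = 4, t(3) = 8, t(4) = 16, t(5) = 32, t(6) = 20, t(7) = 40, t(8) = 36, t(9) = 28, t(10) = 12, t(11) = 24, t(12) = 4.
Since t(12) = t(2) = 4, the sequence is eventually periodic: after a pre-period of length 2 it cycles with period 10.
For i ≥ 2, t(i) depends only on (i - 2) mod 10. (607 - 2) mod 10 = 5, so t(607) = t(7) = 40.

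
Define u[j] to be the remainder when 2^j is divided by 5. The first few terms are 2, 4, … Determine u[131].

3

We have u[1] = 2, u[2] = 4, u[3] = 3, u[4] = 1, u[5] = 2.
The sequence repeats with period 4.
So u[131] = u[1 + ((131-1) mod 4)] = u[3] = 3.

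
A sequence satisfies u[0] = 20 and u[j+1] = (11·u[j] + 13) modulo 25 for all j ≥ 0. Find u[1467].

u[0] = 20; u[1] = 8; u[2] = 1; u[3] = 24; u[4] = 2; u[5] = 10; u[6] = 23; u[7] = 16; u[8] = 14; u[9] = 17; u[10] = 0; u[11] = 13; u[12] = 6; u[13] = 4; u[14] = 7; u[15] = 15; u[16] = 3; u[17] = 21; u[18] = 19; u[19] = 22; u[20] = 5; u[21] = 18; u[22] = 11; u[23] = 9; u[24] = 12; u[25] = 20.
Since u[25] = u[0] = 20, the sequence is periodic with period 25.
(1467 - 0) mod 25 = 17, so u[1467] = u[17] = 21.

21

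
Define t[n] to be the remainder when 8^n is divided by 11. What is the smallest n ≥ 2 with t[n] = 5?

8

t[1] = 8, t[2] = 9, t[3] = 6, t[4] = 4, t[5] = 10, t[6] = 3, t[7] = 2, t[8] = 5, t[9] = 7, t[10] = 1, t[11] = 8.
Since t[11] = t[1] = 8, the sequence is periodic with period 10.
The value 5 first appears (with n ≥ 2) at t[8].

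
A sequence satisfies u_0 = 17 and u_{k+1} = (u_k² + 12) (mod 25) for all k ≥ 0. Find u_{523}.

6

Listing terms: u_0 = 17, u_1 = 1, u_2 = 13, u_3 = 6, u_4 = 23, u_5 = 16, u_6 = 18, u_7 = 11, u_8 = 8, u_9 = 1.
Since u_9 = u_1 = 1, the sequence is eventually periodic: after a pre-period of length 1 it cycles with period 8.
For k ≥ 1, u_k depends only on (k - 1) mod 8. (523 - 1) mod 8 = 2, so u_{523} = u_3 = 6.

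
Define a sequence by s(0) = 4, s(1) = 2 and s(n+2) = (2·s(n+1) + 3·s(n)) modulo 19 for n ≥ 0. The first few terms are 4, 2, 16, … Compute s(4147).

10

Computing terms: s(0) = 4,  s(1) = 2,  s(2) = 16,  s(3) = 0,  s(4) = 10,  s(5) = 1,  s(6) = 13,  s(7) = 10,  s(8) = 2,  s(9) = 15,  s(10) = 17,  s(11) = 3,  s(12) = 0,  s(13) = 9,  s(14) = 18,  s(15) = 6,  s(16) = 9,  s(17) = 17,  s(18) = 4,  s(19) = 2.
The sequence repeats with period 18.
(4147 - 0) mod 18 = 7, so s(4147) = s(7) = 10.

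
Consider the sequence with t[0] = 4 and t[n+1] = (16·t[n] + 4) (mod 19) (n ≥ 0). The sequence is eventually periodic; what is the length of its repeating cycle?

Computing terms: t[0] = 4; t[1] = 11; t[2] = 9; t[3] = 15; t[4] = 16; t[5] = 13; t[6] = 3; t[7] = 14; t[8] = 0; t[9] = 4.
Since t[9] = t[0] = 4, the sequence is periodic with period 9.

9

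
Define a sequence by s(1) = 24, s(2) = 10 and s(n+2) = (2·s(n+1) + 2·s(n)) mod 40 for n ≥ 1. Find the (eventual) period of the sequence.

24

We have s(1) = 24; s(2) = 10; s(3) = 28; s(4) = 36; s(5) = 8; s(6) = 8; s(7) = 32; s(8) = 0; s(9) = 24; s(10) = 8; s(11) = 24; s(12) = 24; s(13) = 16; s(14) = 0; s(15) = 32; s(16) = 24; s(17) = 32; s(18) = 32; s(19) = 8; s(20) = 0; s(21) = 16; s(22) = 32; s(23) = 16; s(24) = 16; s(25) = 24; s(26) = 0; s(27) = 8; s(28) = 16; s(29) = 8; s(30) = 8.
Since (s(29), s(30)) = (s(5), s(6)) = (8, 8) (two consecutive terms determine the rest), the sequence is eventually periodic: after a pre-period of length 4 it cycles with period 24.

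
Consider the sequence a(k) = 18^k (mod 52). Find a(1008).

Computing terms: a(0) = 1, a(1) = 18, a(2) = 12, a(3) = 8, a(4) = 40, a(5) = 44, a(6) = 12.
Since a(6) = a(2) = 12, the sequence is eventually periodic: after a pre-period of length 2 it cycles with period 4.
For k ≥ 2, a(k) depends only on (k - 2) mod 4. (1008 - 2) mod 4 = 2, so a(1008) = a(4) = 40.

40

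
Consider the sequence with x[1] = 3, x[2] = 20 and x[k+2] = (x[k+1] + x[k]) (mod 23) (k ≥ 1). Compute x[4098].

Listing terms: x[1] = 3, x[2] = 20, x[3] = 0, x[4] = 20, x[5] = 20, x[6] = 17, x[7] = 14, x[8] = 8, x[9] = 22, x[10] = 7, x[11] = 6, x[12] = 13, x[13] = 19, x[14] = 9, x[15] = 5, x[16] = 14, x[17] = 19, x[18] = 10, x[19] = 6, x[20] = 16, x[21] = 22, x[22] = 15, x[23] = 14, x[24] = 6, x[25] = 20, x[26] = 3, x[27] = 0, x[28] = 3, x[29] = 3, x[30] = 6, x[31] = 9, x[32] = 15, x[33] = 1, x[34] = 16, x[35] = 17, x[36] = 10, x[37] = 4, x[38] = 14, x[39] = 18, x[40] = 9, x[41] = 4, x[42] = 13, x[43] = 17, x[44] = 7, x[45] = 1, x[46] = 8, x[47] = 9, x[48] = 17, x[49] = 3, x[50] = 20.
Since (x[49], x[50]) = (x[1], x[2]) = (3, 20) (two consecutive terms determine the rest), the sequence is periodic with period 48.
So x[4098] = x[1 + ((4098-1) mod 48)] = x[18] = 10.

10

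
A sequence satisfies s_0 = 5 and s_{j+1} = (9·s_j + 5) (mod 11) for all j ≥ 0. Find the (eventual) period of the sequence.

Listing terms: s_0 = 5,  s_1 = 6,  s_2 = 4,  s_3 = 8,  s_4 = 0,  s_5 = 5.
The sequence repeats with period 5.

5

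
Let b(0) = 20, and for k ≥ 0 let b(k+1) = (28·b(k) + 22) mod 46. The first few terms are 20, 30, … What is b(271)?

14

Computing terms: b(0) = 20; b(1) = 30; b(2) = 34; b(3) = 8; b(4) = 16; b(5) = 10; b(6) = 26; b(7) = 14; b(8) = 0; b(9) = 22; b(10) = 40; b(11) = 38; b(12) = 28; b(13) = 24; b(14) = 4; b(15) = 42; b(16) = 2; b(17) = 32; b(18) = 44; b(19) = 12; b(20) = 36; b(21) = 18; b(22) = 20.
The sequence repeats with period 22.
So b(271) = b(0 + ((271-0) mod 22)) = b(7) = 14.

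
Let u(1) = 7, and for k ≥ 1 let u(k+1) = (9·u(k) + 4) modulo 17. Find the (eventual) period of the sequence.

8

Computing terms: u(1) = 7; u(2) = 16; u(3) = 12; u(4) = 10; u(5) = 9; u(6) = 0; u(7) = 4; u(8) = 6; u(9) = 7.
Since u(9) = u(1) = 7, the sequence is periodic with period 8.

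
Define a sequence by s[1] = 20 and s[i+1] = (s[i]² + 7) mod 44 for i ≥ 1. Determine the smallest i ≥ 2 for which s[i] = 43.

10

We have s[1] = 20,  s[2] = 11,  s[3] = 40,  s[4] = 23,  s[5] = 8,  s[6] = 27,  s[7] = 32,  s[8] = 19,  s[9] = 16,  s[10] = 43,  s[11] = 8.
Since s[11] = s[5] = 8, the sequence is eventually periodic: after a pre-period of length 4 it cycles with period 6.
The value 43 first appears (with i ≥ 2) at s[10].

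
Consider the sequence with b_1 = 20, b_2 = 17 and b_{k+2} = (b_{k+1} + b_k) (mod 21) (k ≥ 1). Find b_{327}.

5

Computing terms: b_1 = 20, b_2 = 17, b_3 = 16, b_4 = 12, b_5 = 7, b_6 = 19, b_7 = 5, b_8 = 3, b_9 = 8, b_{10} = 11, b_{11} = 19, b_{12} = 9, b_{13} = 7, b_{14} = 16, b_{15} = 2, b_{16} = 18, b_{17} = 20, b_{18} = 17.
Since (b_{17}, b_{18}) = (b_1, b_2) = (20, 17) (two consecutive terms determine the rest), the sequence is periodic with period 16.
So b_{327} = b_{1 + ((327-1) mod 16)} = b_7 = 5.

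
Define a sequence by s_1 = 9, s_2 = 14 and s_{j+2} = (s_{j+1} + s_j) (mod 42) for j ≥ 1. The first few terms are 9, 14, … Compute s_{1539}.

Computing terms: s_1 = 9; s_2 = 14; s_3 = 23; s_4 = 37; s_5 = 18; s_6 = 13; s_7 = 31; s_8 = 2; s_9 = 33; s_{10} = 35; s_{11} = 26; s_{12} = 19; s_{13} = 3; s_{14} = 22; s_{15} = 25; s_{16} = 5; s_{17} = 30; s_{18} = 35; s_{19} = 23; s_{20} = 16; s_{21} = 39; s_{22} = 13; s_{23} = 10; s_{24} = 23; s_{25} = 33; s_{26} = 14; s_{27} = 5; s_{28} = 19; s_{29} = 24; s_{30} = 1; s_{31} = 25; s_{32} = 26; s_{33} = 9; s_{34} = 35; s_{35} = 2; s_{36} = 37; s_{37} = 39; s_{38} = 34; s_{39} = 31; s_{40} = 23; s_{41} = 12; s_{42} = 35; s_{43} = 5; s_{44} = 40; s_{45} = 3; s_{46} = 1; s_{47} = 4; s_{48} = 5; s_{49} = 9; s_{50} = 14.
The sequence repeats with period 48.
So s_{1539} = s_{1 + ((1539-1) mod 48)} = s_3 = 23.

23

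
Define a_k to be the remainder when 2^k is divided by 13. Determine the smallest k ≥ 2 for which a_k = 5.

9

Computing terms: a_1 = 2, a_2 = 4, a_3 = 8, a_4 = 3, a_5 = 6, a_6 = 12, a_7 = 11, a_8 = 9, a_9 = 5, a_{10} = 10, a_{11} = 7, a_{12} = 1, a_{13} = 2.
The sequence repeats with period 12.
The value 5 first appears (with k ≥ 2) at a_9.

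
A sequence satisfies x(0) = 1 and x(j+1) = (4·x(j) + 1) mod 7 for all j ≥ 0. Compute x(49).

Listing terms: x(0) = 1,  x(1) = 5,  x(2) = 0,  x(3) = 1.
The sequence repeats with period 3.
(49 - 0) mod 3 = 1, so x(49) = x(1) = 5.

5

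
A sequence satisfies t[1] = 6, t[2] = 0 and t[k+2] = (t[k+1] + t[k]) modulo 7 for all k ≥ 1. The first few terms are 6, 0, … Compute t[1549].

We have t[1] = 6, t[2] = 0, t[3] = 6, t[4] = 6, t[5] = 5, t[6] = 4, t[7] = 2, t[8] = 6, t[9] = 1, t[10] = 0, t[11] = 1, t[12] = 1, t[13] = 2, t[14] = 3, t[15] = 5, t[16] = 1, t[17] = 6, t[18] = 0.
The sequence repeats with period 16.
(1549 - 1) mod 16 = 12, so t[1549] = t[13] = 2.

2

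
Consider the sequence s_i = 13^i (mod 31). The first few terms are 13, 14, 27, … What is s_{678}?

4

Computing terms: s_1 = 13; s_2 = 14; s_3 = 27; s_4 = 10; s_5 = 6; s_6 = 16; s_7 = 22; s_8 = 7; s_9 = 29; s_{10} = 5; s_{11} = 3; s_{12} = 8; s_{13} = 11; s_{14} = 19; s_{15} = 30; s_{16} = 18; s_{17} = 17; s_{18} = 4; s_{19} = 21; s_{20} = 25; s_{21} = 15; s_{22} = 9; s_{23} = 24; s_{24} = 2; s_{25} = 26; s_{26} = 28; s_{27} = 23; s_{28} = 20; s_{29} = 12; s_{30} = 1; s_{31} = 13.
The sequence repeats with period 30.
So s_{678} = s_{1 + ((678-1) mod 30)} = s_{18} = 4.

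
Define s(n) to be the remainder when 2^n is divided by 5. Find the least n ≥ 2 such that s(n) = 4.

Listing terms: s(1) = 2; s(2) = 4; s(3) = 3; s(4) = 1; s(5) = 2.
The sequence repeats with period 4.
The value 4 first appears (with n ≥ 2) at s(2).

2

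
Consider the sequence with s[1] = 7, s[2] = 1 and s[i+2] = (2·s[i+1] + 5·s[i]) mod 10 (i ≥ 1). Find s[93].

We have s[1] = 7, s[2] = 1, s[3] = 7, s[4] = 9, s[5] = 3, s[6] = 1, s[7] = 7.
Since (s[6], s[7]) = (s[2], s[3]) = (1, 7) (two consecutive terms determine the rest), the sequence is eventually periodic: after a pre-period of length 1 it cycles with period 4.
For i ≥ 2, s[i] depends only on (i - 2) mod 4. (93 - 2) mod 4 = 3, so s[93] = s[5] = 3.

3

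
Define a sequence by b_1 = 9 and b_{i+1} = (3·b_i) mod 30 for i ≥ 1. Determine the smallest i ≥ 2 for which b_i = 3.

4

Computing terms: b_1 = 9,  b_2 = 27,  b_3 = 21,  b_4 = 3,  b_5 = 9.
The sequence repeats with period 4.
The value 3 first appears (with i ≥ 2) at b_4.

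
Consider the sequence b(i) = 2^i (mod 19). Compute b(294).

7

Computing terms: b(1) = 2, b(2) = 4, b(3) = 8, b(4) = 16, b(5) = 13, b(6) = 7, b(7) = 14, b(8) = 9, b(9) = 18, b(10) = 17, b(11) = 15, b(12) = 11, b(13) = 3, b(14) = 6, b(15) = 12, b(16) = 5, b(17) = 10, b(18) = 1, b(19) = 2.
Since b(19) = b(1) = 2, the sequence is periodic with period 18.
So b(294) = b(1 + ((294-1) mod 18)) = b(6) = 7.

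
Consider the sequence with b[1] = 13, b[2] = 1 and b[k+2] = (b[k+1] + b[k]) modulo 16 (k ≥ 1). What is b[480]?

4

Listing terms: b[1] = 13; b[2] = 1; b[3] = 14; b[4] = 15; b[5] = 13; b[6] = 12; b[7] = 9; b[8] = 5; b[9] = 14; b[10] = 3; b[11] = 1; b[12] = 4; b[13] = 5; b[14] = 9; b[15] = 14; b[16] = 7; b[17] = 5; b[18] = 12; b[19] = 1; b[20] = 13; b[21] = 14; b[22] = 11; b[23] = 9; b[24] = 4; b[25] = 13; b[26] = 1.
The sequence repeats with period 24.
So b[480] = b[1 + ((480-1) mod 24)] = b[24] = 4.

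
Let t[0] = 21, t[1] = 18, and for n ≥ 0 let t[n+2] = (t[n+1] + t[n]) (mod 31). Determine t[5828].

Computing terms: t[0] = 21; t[1] = 18; t[2] = 8; t[3] = 26; t[4] = 3; t[5] = 29; t[6] = 1; t[7] = 30; t[8] = 0; t[9] = 30; t[10] = 30; t[11] = 29; t[12] = 28; t[13] = 26; t[14] = 23; t[15] = 18; t[16] = 10; t[17] = 28; t[18] = 7; t[19] = 4; t[20] = 11; t[21] = 15; t[22] = 26; t[23] = 10; t[24] = 5; t[25] = 15; t[26] = 20; t[27] = 4; t[28] = 24; t[29] = 28; t[30] = 21; t[31] = 18.
The sequence repeats with period 30.
(5828 - 0) mod 30 = 8, so t[5828] = t[8] = 0.

0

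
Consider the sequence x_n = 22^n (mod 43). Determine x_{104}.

Listing terms: x_0 = 1,  x_1 = 22,  x_2 = 11,  x_3 = 27,  x_4 = 35,  x_5 = 39,  x_6 = 41,  x_7 = 42,  x_8 = 21,  x_9 = 32,  x_{10} = 16,  x_{11} = 8,  x_{12} = 4,  x_{13} = 2,  x_{14} = 1.
Since x_{14} = x_0 = 1, the sequence is periodic with period 14.
(104 - 0) mod 14 = 6, so x_{104} = x_6 = 41.

41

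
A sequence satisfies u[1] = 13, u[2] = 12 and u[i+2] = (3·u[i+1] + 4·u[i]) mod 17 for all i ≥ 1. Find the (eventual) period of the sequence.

4

Listing terms: u[1] = 13, u[2] = 12, u[3] = 3, u[4] = 6, u[5] = 13, u[6] = 12.
The sequence repeats with period 4.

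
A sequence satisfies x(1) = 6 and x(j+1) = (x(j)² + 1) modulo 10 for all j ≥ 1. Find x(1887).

x(1) = 6; x(2) = 7; x(3) = 0; x(4) = 1; x(5) = 2; x(6) = 5; x(7) = 6.
Since x(7) = x(1) = 6, the sequence is periodic with period 6.
So x(1887) = x(1 + ((1887-1) mod 6)) = x(3) = 0.

0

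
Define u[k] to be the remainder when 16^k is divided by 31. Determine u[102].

Listing terms: u[0] = 1, u[1] = 16, u[2] = 8, u[3] = 4, u[4] = 2, u[5] = 1.
Since u[5] = u[0] = 1, the sequence is periodic with period 5.
So u[102] = u[0 + ((102-0) mod 5)] = u[2] = 8.

8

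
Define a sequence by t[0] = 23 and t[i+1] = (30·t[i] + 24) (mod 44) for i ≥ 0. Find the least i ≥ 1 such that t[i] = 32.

11

We have t[0] = 23, t[1] = 10, t[2] = 16, t[3] = 20, t[4] = 8, t[5] = 0, t[6] = 24, t[7] = 40, t[8] = 36, t[9] = 4, t[10] = 12, t[11] = 32, t[12] = 16.
Since t[12] = t[2] = 16, the sequence is eventually periodic: after a pre-period of length 2 it cycles with period 10.
The value 32 first appears (with i ≥ 1) at t[11].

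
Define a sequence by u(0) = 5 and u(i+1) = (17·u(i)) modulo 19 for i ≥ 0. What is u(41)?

Computing terms: u(0) = 5; u(1) = 9; u(2) = 1; u(3) = 17; u(4) = 4; u(5) = 11; u(6) = 16; u(7) = 6; u(8) = 7; u(9) = 5.
The sequence repeats with period 9.
(41 - 0) mod 9 = 5, so u(41) = u(5) = 11.

11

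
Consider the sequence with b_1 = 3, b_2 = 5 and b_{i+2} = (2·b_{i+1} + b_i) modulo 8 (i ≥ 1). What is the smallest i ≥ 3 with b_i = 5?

b_1 = 3, b_2 = 5, b_3 = 5, b_4 = 7, b_5 = 3, b_6 = 5.
The sequence repeats with period 4.
The value 5 first appears (with i ≥ 3) at b_3.

3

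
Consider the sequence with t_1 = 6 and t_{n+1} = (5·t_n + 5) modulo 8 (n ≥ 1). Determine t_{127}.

Computing terms: t_1 = 6,  t_2 = 3,  t_3 = 4,  t_4 = 1,  t_5 = 2,  t_6 = 7,  t_7 = 0,  t_8 = 5,  t_9 = 6.
Since t_9 = t_1 = 6, the sequence is periodic with period 8.
So t_{127} = t_{1 + ((127-1) mod 8)} = t_7 = 0.

0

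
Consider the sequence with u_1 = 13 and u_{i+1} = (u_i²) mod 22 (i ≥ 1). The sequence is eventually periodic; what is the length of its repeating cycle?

u_1 = 13,  u_2 = 15,  u_3 = 5,  u_4 = 3,  u_5 = 9,  u_6 = 15.
Since u_6 = u_2 = 15, the sequence is eventually periodic: after a pre-period of length 1 it cycles with period 4.

4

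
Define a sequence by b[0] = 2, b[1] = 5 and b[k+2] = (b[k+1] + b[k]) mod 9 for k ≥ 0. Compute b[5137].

5

Listing terms: b[0] = 2; b[1] = 5; b[2] = 7; b[3] = 3; b[4] = 1; b[5] = 4; b[6] = 5; b[7] = 0; b[8] = 5; b[9] = 5; b[10] = 1; b[11] = 6; b[12] = 7; b[13] = 4; b[14] = 2; b[15] = 6; b[16] = 8; b[17] = 5; b[18] = 4; b[19] = 0; b[20] = 4; b[21] = 4; b[22] = 8; b[23] = 3; b[24] = 2; b[25] = 5.
Since (b[24], b[25]) = (b[0], b[1]) = (2, 5) (two consecutive terms determine the rest), the sequence is periodic with period 24.
(5137 - 0) mod 24 = 1, so b[5137] = b[1] = 5.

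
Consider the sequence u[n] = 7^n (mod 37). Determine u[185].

We have u[0] = 1; u[1] = 7; u[2] = 12; u[3] = 10; u[4] = 33; u[5] = 9; u[6] = 26; u[7] = 34; u[8] = 16; u[9] = 1.
Since u[9] = u[0] = 1, the sequence is periodic with period 9.
(185 - 0) mod 9 = 5, so u[185] = u[5] = 9.

9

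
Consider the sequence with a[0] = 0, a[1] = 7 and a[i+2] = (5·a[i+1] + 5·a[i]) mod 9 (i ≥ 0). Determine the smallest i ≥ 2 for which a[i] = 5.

Listing terms: a[0] = 0; a[1] = 7; a[2] = 8; a[3] = 3; a[4] = 1; a[5] = 2; a[6] = 6; a[7] = 4; a[8] = 5; a[9] = 0; a[10] = 7.
The sequence repeats with period 9.
The value 5 first appears (with i ≥ 2) at a[8].

8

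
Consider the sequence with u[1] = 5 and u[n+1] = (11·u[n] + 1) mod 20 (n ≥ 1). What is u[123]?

Listing terms: u[1] = 5; u[2] = 16; u[3] = 17; u[4] = 8; u[5] = 9; u[6] = 0; u[7] = 1; u[8] = 12; u[9] = 13; u[10] = 4; u[11] = 5.
The sequence repeats with period 10.
(123 - 1) mod 10 = 2, so u[123] = u[3] = 17.

17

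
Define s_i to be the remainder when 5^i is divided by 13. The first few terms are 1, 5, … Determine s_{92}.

1

s_0 = 1; s_1 = 5; s_2 = 12; s_3 = 8; s_4 = 1.
Since s_4 = s_0 = 1, the sequence is periodic with period 4.
So s_{92} = s_{0 + ((92-0) mod 4)} = s_0 = 1.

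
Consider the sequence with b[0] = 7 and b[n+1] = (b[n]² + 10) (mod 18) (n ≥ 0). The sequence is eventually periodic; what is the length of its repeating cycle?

3

Computing terms: b[0] = 7,  b[1] = 5,  b[2] = 17,  b[3] = 11,  b[4] = 5.
Since b[4] = b[1] = 5, the sequence is eventually periodic: after a pre-period of length 1 it cycles with period 3.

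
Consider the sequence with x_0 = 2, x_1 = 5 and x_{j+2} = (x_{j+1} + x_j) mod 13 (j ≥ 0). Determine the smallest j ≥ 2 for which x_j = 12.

3

We have x_0 = 2, x_1 = 5, x_2 = 7, x_3 = 12, x_4 = 6, x_5 = 5, x_6 = 11, x_7 = 3, x_8 = 1, x_9 = 4, x_{10} = 5, x_{11} = 9, x_{12} = 1, x_{13} = 10, x_{14} = 11, x_{15} = 8, x_{16} = 6, x_{17} = 1, x_{18} = 7, x_{19} = 8, x_{20} = 2, x_{21} = 10, x_{22} = 12, x_{23} = 9, x_{24} = 8, x_{25} = 4, x_{26} = 12, x_{27} = 3, x_{28} = 2, x_{29} = 5.
Since (x_{28}, x_{29}) = (x_0, x_1) = (2, 5) (two consecutive terms determine the rest), the sequence is periodic with period 28.
The value 12 first appears (with j ≥ 2) at x_3.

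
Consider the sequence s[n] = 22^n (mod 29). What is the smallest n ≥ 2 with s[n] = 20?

Computing terms: s[1] = 22; s[2] = 20; s[3] = 5; s[4] = 23; s[5] = 13; s[6] = 25; s[7] = 28; s[8] = 7; s[9] = 9; s[10] = 24; s[11] = 6; s[12] = 16; s[13] = 4; s[14] = 1; s[15] = 22.
The sequence repeats with period 14.
The value 20 first appears (with n ≥ 2) at s[2].

2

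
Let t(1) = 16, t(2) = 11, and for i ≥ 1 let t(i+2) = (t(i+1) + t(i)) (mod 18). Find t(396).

t(1) = 16; t(2) = 11; t(3) = 9; t(4) = 2; t(5) = 11; t(6) = 13; t(7) = 6; t(8) = 1; t(9) = 7; t(10) = 8; t(11) = 15; t(12) = 5; t(13) = 2; t(14) = 7; t(15) = 9; t(16) = 16; t(17) = 7; t(18) = 5; t(19) = 12; t(20) = 17; t(21) = 11; t(22) = 10; t(23) = 3; t(24) = 13; t(25) = 16; t(26) = 11.
The sequence repeats with period 24.
So t(396) = t(1 + ((396-1) mod 24)) = t(12) = 5.

5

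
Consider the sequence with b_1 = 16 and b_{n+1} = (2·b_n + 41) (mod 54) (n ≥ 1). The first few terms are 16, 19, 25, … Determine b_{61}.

43

We have b_1 = 16; b_2 = 19; b_3 = 25; b_4 = 37; b_5 = 7; b_6 = 1; b_7 = 43; b_8 = 19.
Since b_8 = b_2 = 19, the sequence is eventually periodic: after a pre-period of length 1 it cycles with period 6.
For n ≥ 2, b_n depends only on (n - 2) mod 6. (61 - 2) mod 6 = 5, so b_{61} = b_7 = 43.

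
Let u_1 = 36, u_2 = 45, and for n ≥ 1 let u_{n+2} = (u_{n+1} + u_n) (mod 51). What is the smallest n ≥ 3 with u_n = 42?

10

Computing terms: u_1 = 36,  u_2 = 45,  u_3 = 30,  u_4 = 24,  u_5 = 3,  u_6 = 27,  u_7 = 30,  u_8 = 6,  u_9 = 36,  u_{10} = 42,  u_{11} = 27,  u_{12} = 18,  u_{13} = 45,  u_{14} = 12,  u_{15} = 6,  u_{16} = 18,  u_{17} = 24,  u_{18} = 42,  u_{19} = 15,  u_{20} = 6,  u_{21} = 21,  u_{22} = 27,  u_{23} = 48,  u_{24} = 24,  u_{25} = 21,  u_{26} = 45,  u_{27} = 15,  u_{28} = 9,  u_{29} = 24,  u_{30} = 33,  u_{31} = 6,  u_{32} = 39,  u_{33} = 45,  u_{34} = 33,  u_{35} = 27,  u_{36} = 9,  u_{37} = 36,  u_{38} = 45.
The sequence repeats with period 36.
The value 42 first appears (with n ≥ 3) at u_{10}.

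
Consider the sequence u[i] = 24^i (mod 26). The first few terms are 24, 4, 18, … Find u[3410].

Computing terms: u[1] = 24,  u[2] = 4,  u[3] = 18,  u[4] = 16,  u[5] = 20,  u[6] = 12,  u[7] = 2,  u[8] = 22,  u[9] = 8,  u[10] = 10,  u[11] = 6,  u[12] = 14,  u[13] = 24.
Since u[13] = u[1] = 24, the sequence is periodic with period 12.
(3410 - 1) mod 12 = 1, so u[3410] = u[2] = 4.

4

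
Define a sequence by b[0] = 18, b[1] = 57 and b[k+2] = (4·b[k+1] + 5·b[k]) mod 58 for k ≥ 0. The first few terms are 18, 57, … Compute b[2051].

Computing terms: b[0] = 18, b[1] = 57, b[2] = 28, b[3] = 49, b[4] = 46, b[5] = 23, b[6] = 32, b[7] = 11, b[8] = 30, b[9] = 1, b[10] = 38, b[11] = 41, b[12] = 6, b[13] = 55, b[14] = 18, b[15] = 57.
The sequence repeats with period 14.
So b[2051] = b[0 + ((2051-0) mod 14)] = b[7] = 11.

11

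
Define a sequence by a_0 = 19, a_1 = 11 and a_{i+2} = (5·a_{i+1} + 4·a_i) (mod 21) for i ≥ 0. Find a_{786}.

a_0 = 19; a_1 = 11; a_2 = 5; a_3 = 6; a_4 = 8; a_5 = 1; a_6 = 16; a_7 = 0; a_8 = 1; a_9 = 5; a_{10} = 8; a_{11} = 18; a_{12} = 17; a_{13} = 10; a_{14} = 13; a_{15} = 0; a_{16} = 10; a_{17} = 8; a_{18} = 17; a_{19} = 12; a_{20} = 2; a_{21} = 16; a_{22} = 4; a_{23} = 0; a_{24} = 16; a_{25} = 17; a_{26} = 2; a_{27} = 15; a_{28} = 20; a_{29} = 13; a_{30} = 19; a_{31} = 0; a_{32} = 13; a_{33} = 2; a_{34} = 20; a_{35} = 3; a_{36} = 11; a_{37} = 4; a_{38} = 1; a_{39} = 0; a_{40} = 4; a_{41} = 20; a_{42} = 11; a_{43} = 9; a_{44} = 5; a_{45} = 19; a_{46} = 10; a_{47} = 0; a_{48} = 19; a_{49} = 11.
The sequence repeats with period 48.
(786 - 0) mod 48 = 18, so a_{786} = a_{18} = 17.

17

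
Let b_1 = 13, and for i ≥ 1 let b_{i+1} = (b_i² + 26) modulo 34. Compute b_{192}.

Computing terms: b_1 = 13; b_2 = 25; b_3 = 5; b_4 = 17; b_5 = 9; b_6 = 5.
Since b_6 = b_3 = 5, the sequence is eventually periodic: after a pre-period of length 2 it cycles with period 3.
For i ≥ 3, b_i depends only on (i - 3) mod 3. (192 - 3) mod 3 = 0, so b_{192} = b_3 = 5.

5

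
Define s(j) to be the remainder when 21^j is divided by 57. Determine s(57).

27

s(1) = 21; s(2) = 42; s(3) = 27; s(4) = 54; s(5) = 51; s(6) = 45; s(7) = 33; s(8) = 9; s(9) = 18; s(10) = 36; s(11) = 15; s(12) = 30; s(13) = 3; s(14) = 6; s(15) = 12; s(16) = 24; s(17) = 48; s(18) = 39; s(19) = 21.
Since s(19) = s(1) = 21, the sequence is periodic with period 18.
So s(57) = s(1 + ((57-1) mod 18)) = s(3) = 27.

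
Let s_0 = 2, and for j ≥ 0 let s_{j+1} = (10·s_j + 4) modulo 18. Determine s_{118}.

Listing terms: s_0 = 2,  s_1 = 6,  s_2 = 10,  s_3 = 14,  s_4 = 0,  s_5 = 4,  s_6 = 8,  s_7 = 12,  s_8 = 16,  s_9 = 2.
The sequence repeats with period 9.
(118 - 0) mod 9 = 1, so s_{118} = s_1 = 6.

6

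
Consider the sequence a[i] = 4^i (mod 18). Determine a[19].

4

a[0] = 1; a[1] = 4; a[2] = 16; a[3] = 10; a[4] = 4.
Since a[4] = a[1] = 4, the sequence is eventually periodic: after a pre-period of length 1 it cycles with period 3.
For i ≥ 1, a[i] depends only on (i - 1) mod 3. (19 - 1) mod 3 = 0, so a[19] = a[1] = 4.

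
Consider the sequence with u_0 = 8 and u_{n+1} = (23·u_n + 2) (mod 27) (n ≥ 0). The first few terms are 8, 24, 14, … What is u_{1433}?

3

Listing terms: u_0 = 8, u_1 = 24, u_2 = 14, u_3 = 0, u_4 = 2, u_5 = 21, u_6 = 26, u_7 = 6, u_8 = 5, u_9 = 9, u_{10} = 20, u_{11} = 3, u_{12} = 17, u_{13} = 15, u_{14} = 23, u_{15} = 18, u_{16} = 11, u_{17} = 12, u_{18} = 8.
The sequence repeats with period 18.
(1433 - 0) mod 18 = 11, so u_{1433} = u_{11} = 3.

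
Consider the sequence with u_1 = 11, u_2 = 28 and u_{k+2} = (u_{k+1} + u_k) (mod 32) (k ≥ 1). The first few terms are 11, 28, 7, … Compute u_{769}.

u_1 = 11,  u_2 = 28,  u_3 = 7,  u_4 = 3,  u_5 = 10,  u_6 = 13,  u_7 = 23,  u_8 = 4,  u_9 = 27,  u_{10} = 31,  u_{11} = 26,  u_{12} = 25,  u_{13} = 19,  u_{14} = 12,  u_{15} = 31,  u_{16} = 11,  u_{17} = 10,  u_{18} = 21,  u_{19} = 31,  u_{20} = 20,  u_{21} = 19,  u_{22} = 7,  u_{23} = 26,  u_{24} = 1,  u_{25} = 27,  u_{26} = 28,  u_{27} = 23,  u_{28} = 19,  u_{29} = 10,  u_{30} = 29,  u_{31} = 7,  u_{32} = 4,  u_{33} = 11,  u_{34} = 15,  u_{35} = 26,  u_{36} = 9,  u_{37} = 3,  u_{38} = 12,  u_{39} = 15,  u_{40} = 27,  u_{41} = 10,  u_{42} = 5,  u_{43} = 15,  u_{44} = 20,  u_{45} = 3,  u_{46} = 23,  u_{47} = 26,  u_{48} = 17,  u_{49} = 11,  u_{50} = 28.
Since (u_{49}, u_{50}) = (u_1, u_2) = (11, 28) (two consecutive terms determine the rest), the sequence is periodic with period 48.
So u_{769} = u_{1 + ((769-1) mod 48)} = u_1 = 11.

11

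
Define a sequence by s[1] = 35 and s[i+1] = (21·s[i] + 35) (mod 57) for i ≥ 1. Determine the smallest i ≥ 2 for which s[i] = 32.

13

Listing terms: s[1] = 35; s[2] = 29; s[3] = 17; s[4] = 50; s[5] = 2; s[6] = 20; s[7] = 56; s[8] = 14; s[9] = 44; s[10] = 47; s[11] = 53; s[12] = 8; s[13] = 32; s[14] = 23; s[15] = 5; s[16] = 26; s[17] = 11; s[18] = 38; s[19] = 35.
Since s[19] = s[1] = 35, the sequence is periodic with period 18.
The value 32 first appears (with i ≥ 2) at s[13].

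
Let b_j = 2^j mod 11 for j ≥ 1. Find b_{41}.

2

We have b_1 = 2, b_2 = 4, b_3 = 8, b_4 = 5, b_5 = 10, b_6 = 9, b_7 = 7, b_8 = 3, b_9 = 6, b_{10} = 1, b_{11} = 2.
Since b_{11} = b_1 = 2, the sequence is periodic with period 10.
So b_{41} = b_{1 + ((41-1) mod 10)} = b_1 = 2.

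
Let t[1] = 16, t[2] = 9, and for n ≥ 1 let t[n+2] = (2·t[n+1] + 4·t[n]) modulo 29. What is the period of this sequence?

28

t[1] = 16; t[2] = 9; t[3] = 24; t[4] = 26; t[5] = 3; t[6] = 23; t[7] = 0; t[8] = 5; t[9] = 10; t[10] = 11; t[11] = 4; t[12] = 23; t[13] = 4; t[14] = 13; t[15] = 13; t[16] = 20; t[17] = 5; t[18] = 3; t[19] = 26; t[20] = 6; t[21] = 0; t[22] = 24; t[23] = 19; t[24] = 18; t[25] = 25; t[26] = 6; t[27] = 25; t[28] = 16; t[29] = 16; t[30] = 9.
The sequence repeats with period 28.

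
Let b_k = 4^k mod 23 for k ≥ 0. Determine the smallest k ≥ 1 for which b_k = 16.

b_0 = 1, b_1 = 4, b_2 = 16, b_3 = 18, b_4 = 3, b_5 = 12, b_6 = 2, b_7 = 8, b_8 = 9, b_9 = 13, b_{10} = 6, b_{11} = 1.
The sequence repeats with period 11.
The value 16 first appears (with k ≥ 1) at b_2.

2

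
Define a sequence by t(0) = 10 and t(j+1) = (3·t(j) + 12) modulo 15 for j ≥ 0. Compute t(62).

3

Computing terms: t(0) = 10; t(1) = 12; t(2) = 3; t(3) = 6; t(4) = 0; t(5) = 12.
Since t(5) = t(1) = 12, the sequence is eventually periodic: after a pre-period of length 1 it cycles with period 4.
For j ≥ 1, t(j) depends only on (j - 1) mod 4. (62 - 1) mod 4 = 1, so t(62) = t(2) = 3.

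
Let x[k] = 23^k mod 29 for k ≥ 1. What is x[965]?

Listing terms: x[1] = 23, x[2] = 7, x[3] = 16, x[4] = 20, x[5] = 25, x[6] = 24, x[7] = 1, x[8] = 23.
The sequence repeats with period 7.
So x[965] = x[1 + ((965-1) mod 7)] = x[6] = 24.

24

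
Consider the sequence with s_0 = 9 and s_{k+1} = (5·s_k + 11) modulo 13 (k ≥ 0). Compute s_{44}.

9

Computing terms: s_0 = 9, s_1 = 4, s_2 = 5, s_3 = 10, s_4 = 9.
The sequence repeats with period 4.
So s_{44} = s_{0 + ((44-0) mod 4)} = s_0 = 9.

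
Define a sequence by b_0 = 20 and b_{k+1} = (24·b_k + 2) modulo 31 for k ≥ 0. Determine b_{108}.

b_0 = 20, b_1 = 17, b_2 = 7, b_3 = 15, b_4 = 21, b_5 = 10, b_6 = 25, b_7 = 13, b_8 = 4, b_9 = 5, b_{10} = 29, b_{11} = 16, b_{12} = 14, b_{13} = 28, b_{14} = 23, b_{15} = 27, b_{16} = 30, b_{17} = 9, b_{18} = 1, b_{19} = 26, b_{20} = 6, b_{21} = 22, b_{22} = 3, b_{23} = 12, b_{24} = 11, b_{25} = 18, b_{26} = 0, b_{27} = 2, b_{28} = 19, b_{29} = 24, b_{30} = 20.
The sequence repeats with period 30.
(108 - 0) mod 30 = 18, so b_{108} = b_{18} = 1.

1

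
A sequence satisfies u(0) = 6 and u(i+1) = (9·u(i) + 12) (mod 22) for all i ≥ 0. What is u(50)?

6

We have u(0) = 6,  u(1) = 0,  u(2) = 12,  u(3) = 10,  u(4) = 14,  u(5) = 6.
Since u(5) = u(0) = 6, the sequence is periodic with period 5.
So u(50) = u(0 + ((50-0) mod 5)) = u(0) = 6.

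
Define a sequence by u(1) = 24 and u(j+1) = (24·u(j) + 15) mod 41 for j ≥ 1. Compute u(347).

Computing terms: u(1) = 24,  u(2) = 17,  u(3) = 13,  u(4) = 40,  u(5) = 32,  u(6) = 4,  u(7) = 29,  u(8) = 14,  u(9) = 23,  u(10) = 34,  u(11) = 11,  u(12) = 33,  u(13) = 28,  u(14) = 31,  u(15) = 21,  u(16) = 27,  u(17) = 7,  u(18) = 19,  u(19) = 20,  u(20) = 3,  u(21) = 5,  u(22) = 12,  u(23) = 16,  u(24) = 30,  u(25) = 38,  u(26) = 25,  u(27) = 0,  u(28) = 15,  u(29) = 6,  u(30) = 36,  u(31) = 18,  u(32) = 37,  u(33) = 1,  u(34) = 39,  u(35) = 8,  u(36) = 2,  u(37) = 22,  u(38) = 10,  u(39) = 9,  u(40) = 26,  u(41) = 24.
Since u(41) = u(1) = 24, the sequence is periodic with period 40.
(347 - 1) mod 40 = 26, so u(347) = u(27) = 0.

0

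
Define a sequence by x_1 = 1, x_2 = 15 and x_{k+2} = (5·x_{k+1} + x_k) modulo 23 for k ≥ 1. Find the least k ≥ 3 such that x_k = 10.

We have x_1 = 1; x_2 = 15; x_3 = 7; x_4 = 4; x_5 = 4; x_6 = 1; x_7 = 9; x_8 = 0; x_9 = 9; x_{10} = 22; x_{11} = 4; x_{12} = 19; x_{13} = 7; x_{14} = 8; x_{15} = 1; x_{16} = 13; x_{17} = 20; x_{18} = 21; x_{19} = 10; x_{20} = 2; x_{21} = 20; x_{22} = 10; x_{23} = 1; x_{24} = 15.
The sequence repeats with period 22.
The value 10 first appears (with k ≥ 3) at x_{19}.

19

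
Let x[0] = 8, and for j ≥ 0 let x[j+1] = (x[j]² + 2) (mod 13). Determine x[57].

We have x[0] = 8,  x[1] = 1,  x[2] = 3,  x[3] = 11,  x[4] = 6,  x[5] = 12,  x[6] = 3.
Since x[6] = x[2] = 3, the sequence is eventually periodic: after a pre-period of length 2 it cycles with period 4.
For j ≥ 2, x[j] depends only on (j - 2) mod 4. (57 - 2) mod 4 = 3, so x[57] = x[5] = 12.

12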